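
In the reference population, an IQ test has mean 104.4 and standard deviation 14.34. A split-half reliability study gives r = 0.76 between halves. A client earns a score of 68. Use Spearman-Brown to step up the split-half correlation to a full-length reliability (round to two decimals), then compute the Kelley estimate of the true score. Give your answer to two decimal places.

73.10

Spearman-Brown: ρ = 2r/(1 + r) = 2(0.76)/(1 + 0.76) = 1.520/1.76 = 0.8636 → 0.86
Weight the observed score by reliability and the mean by (1 − reliability): T̂ = 0.86·68 + 0.14·104.4 = 58.48 + 14.616 = 73.096.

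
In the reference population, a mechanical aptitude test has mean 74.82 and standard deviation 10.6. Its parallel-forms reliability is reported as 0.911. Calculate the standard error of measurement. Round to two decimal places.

SEM = SD · √(1 − ρ) = 10.6 × √0.089 = 10.6 × 0.2983 = 3.162

3.16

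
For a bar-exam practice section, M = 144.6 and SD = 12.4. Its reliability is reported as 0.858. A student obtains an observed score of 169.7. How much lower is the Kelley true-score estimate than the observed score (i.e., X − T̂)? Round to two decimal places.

T̂ = 0.858(169.7) + 0.142(144.6) = 145.6026 + 20.5332 = 166.1358 → 166.136
X − T̂ = 169.7 − 166.136 = 3.564 → 3.56

3.56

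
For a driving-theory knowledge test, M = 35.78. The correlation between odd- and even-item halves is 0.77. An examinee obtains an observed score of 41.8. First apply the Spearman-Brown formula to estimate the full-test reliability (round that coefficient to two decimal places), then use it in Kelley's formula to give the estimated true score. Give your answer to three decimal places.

Spearman-Brown: ρ = 2r/(1 + r) = 2(0.77)/(1 + 0.77) = 1.540/1.77 = 0.8701 → 0.87
Weight the observed score by reliability and the mean by (1 − reliability): T̂ = 0.87·41.8 + 0.13·35.78 = 36.366 + 4.6514 = 41.0174.

41.017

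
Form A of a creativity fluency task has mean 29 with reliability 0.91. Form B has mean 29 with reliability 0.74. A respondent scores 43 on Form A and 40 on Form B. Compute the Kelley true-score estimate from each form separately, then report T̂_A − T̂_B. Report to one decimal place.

T̂_A = 0.91(43) + 0.09(29) = 41.740
T̂_B = 0.74(40) + 0.26(29) = 37.140
T̂_A − T̂_B = 4.600

4.6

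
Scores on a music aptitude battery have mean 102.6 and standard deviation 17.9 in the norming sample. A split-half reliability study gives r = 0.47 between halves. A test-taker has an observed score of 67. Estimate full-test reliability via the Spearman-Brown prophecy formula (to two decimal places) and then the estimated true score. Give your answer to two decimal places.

79.82

Spearman-Brown: ρ = 2r/(1 + r) = 2(0.47)/(1 + 0.47) = 0.940/1.47 = 0.6395 → 0.64
Kelley's formula gives T̂ = 0.64·67 + 0.36·102.6 = 42.88 + 36.936 = 79.816.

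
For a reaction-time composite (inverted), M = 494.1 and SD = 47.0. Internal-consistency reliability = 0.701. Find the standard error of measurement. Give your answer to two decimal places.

25.70

SEM = SD · √(1 − ρ) = 47.0 × √0.299 = 47.0 × 0.5468 = 25.700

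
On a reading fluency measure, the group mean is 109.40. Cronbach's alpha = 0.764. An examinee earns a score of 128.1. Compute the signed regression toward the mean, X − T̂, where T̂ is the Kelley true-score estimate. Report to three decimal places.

4.413

Kelley's formula gives T̂ = 0.764·128.1 + 0.236·109.40 = 97.8684 + 25.81840 = 123.68680.
X − T̂ = 128.1 − 123.6868 = 4.4132 → 4.413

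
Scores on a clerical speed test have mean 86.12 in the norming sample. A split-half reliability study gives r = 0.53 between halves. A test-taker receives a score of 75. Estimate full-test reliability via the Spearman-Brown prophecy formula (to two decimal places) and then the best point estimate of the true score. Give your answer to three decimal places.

78.447

Spearman-Brown: ρ = 2r/(1 + r) = 2(0.53)/(1 + 0.53) = 1.060/1.53 = 0.6928 → 0.69
T̂ = ρX + (1 − ρ)μ
  = 0.69 × 75 + 0.31 × 86.12
  = 51.75 + 26.6972
  = 78.4472
  ≈ 78.447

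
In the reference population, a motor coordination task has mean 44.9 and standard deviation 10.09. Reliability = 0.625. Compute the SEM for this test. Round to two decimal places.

6.18

SEM = SD · √(1 − ρ) = 10.09 × √0.375 = 10.09 × 0.6124 = 6.179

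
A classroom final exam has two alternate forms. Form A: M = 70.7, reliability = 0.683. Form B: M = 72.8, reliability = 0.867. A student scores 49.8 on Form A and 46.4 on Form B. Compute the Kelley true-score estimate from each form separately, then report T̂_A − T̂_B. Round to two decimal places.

T̂_A = 0.683(49.8) + 0.317(70.7) = 56.4253
T̂_B = 0.867(46.4) + 0.133(72.8) = 49.9112
T̂_A − T̂_B = 6.5141

6.51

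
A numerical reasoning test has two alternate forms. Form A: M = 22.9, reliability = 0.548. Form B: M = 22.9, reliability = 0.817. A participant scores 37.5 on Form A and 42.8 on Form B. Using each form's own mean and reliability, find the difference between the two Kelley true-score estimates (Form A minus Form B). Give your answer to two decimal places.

T̂_A = 0.548(37.5) + 0.452(22.9) = 30.9008
T̂_B = 0.817(42.8) + 0.183(22.9) = 39.1583
T̂_A − T̂_B = -8.2575

-8.26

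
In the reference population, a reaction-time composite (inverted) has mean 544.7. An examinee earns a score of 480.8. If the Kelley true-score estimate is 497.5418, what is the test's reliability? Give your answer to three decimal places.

0.738

T̂ = ρX + (1 − ρ)μ  ⇒  T̂ − μ = ρ(X − μ)
ρ = (T̂ − μ)/(X − μ) = (497.5418 − 544.7) / (480.8 − 544.7) = -47.1582 / -63.9 = 0.73800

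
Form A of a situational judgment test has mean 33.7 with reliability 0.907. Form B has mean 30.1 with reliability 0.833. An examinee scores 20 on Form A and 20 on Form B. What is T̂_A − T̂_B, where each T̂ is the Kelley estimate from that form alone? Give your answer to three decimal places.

T̂_A = 0.907(20) + 0.093(33.7) = 21.27410
T̂_B = 0.833(20) + 0.167(30.1) = 21.68670
T̂_A − T̂_B = -0.41260

-0.413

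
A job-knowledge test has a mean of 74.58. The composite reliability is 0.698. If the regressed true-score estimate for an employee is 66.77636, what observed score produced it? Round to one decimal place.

T̂ = ρX + (1 − ρ)μ  ⇒  X = (T̂ − (1 − ρ)μ) / ρ
X = (66.77636 − 0.302 × 74.58) / 0.698 = (66.77636 − 22.52316) / 0.698 = 44.25320 / 0.698 = 63.400

63.4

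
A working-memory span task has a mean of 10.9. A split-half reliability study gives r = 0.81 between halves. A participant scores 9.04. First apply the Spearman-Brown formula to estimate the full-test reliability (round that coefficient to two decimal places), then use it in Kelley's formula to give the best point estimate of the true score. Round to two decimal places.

9.23

Spearman-Brown: ρ = 2r/(1 + r) = 2(0.81)/(1 + 0.81) = 1.620/1.81 = 0.8950 → 0.90
T̂ = 0.90(9.04) + 0.10(10.9) = 8.1360 + 1.090 = 9.226 → 9.23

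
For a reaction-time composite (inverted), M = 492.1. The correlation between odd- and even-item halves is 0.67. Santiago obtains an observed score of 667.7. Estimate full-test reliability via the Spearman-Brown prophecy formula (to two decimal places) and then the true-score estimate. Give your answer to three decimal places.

Spearman-Brown: ρ = 2r/(1 + r) = 2(0.67)/(1 + 0.67) = 1.340/1.67 = 0.8024 → 0.80
Regress the observed score toward the mean by the unreliability: T̂ = 0.80·667.7 + 0.20·492.1 = 534.160 + 98.420 = 632.5800.

632.580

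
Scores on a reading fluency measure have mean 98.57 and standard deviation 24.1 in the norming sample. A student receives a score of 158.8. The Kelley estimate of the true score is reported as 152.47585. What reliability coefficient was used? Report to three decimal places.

T̂ = ρX + (1 − ρ)μ  ⇒  T̂ − μ = ρ(X − μ)
ρ = (T̂ − μ)/(X − μ) = (152.47585 − 98.57) / (158.8 − 98.57) = 53.90585 / 60.23 = 0.89500

0.895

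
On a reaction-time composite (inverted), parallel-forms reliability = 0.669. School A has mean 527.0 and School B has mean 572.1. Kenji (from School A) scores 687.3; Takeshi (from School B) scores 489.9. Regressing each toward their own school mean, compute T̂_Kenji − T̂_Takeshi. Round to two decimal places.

T̂_Kenji = 0.669(687.3) + 0.331(527.0) = 634.2407
T̂_Takeshi = 0.669(489.9) + 0.331(572.1) = 517.1082
Difference = 634.2407 − 517.1082 = 117.1325

117.13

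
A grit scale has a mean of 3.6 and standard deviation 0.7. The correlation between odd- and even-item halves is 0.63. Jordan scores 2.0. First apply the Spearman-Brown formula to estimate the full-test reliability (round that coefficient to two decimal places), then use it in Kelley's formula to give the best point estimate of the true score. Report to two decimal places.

Spearman-Brown: ρ = 2r/(1 + r) = 2(0.63)/(1 + 0.63) = 1.260/1.63 = 0.7730 → 0.77
T̂ = 0.77(2.0) + 0.23(3.6) = 1.540 + 0.828 = 2.368 → 2.37

2.37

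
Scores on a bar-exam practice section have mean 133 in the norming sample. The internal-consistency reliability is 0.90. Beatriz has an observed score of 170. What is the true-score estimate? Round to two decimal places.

166.30

T̂ = 0.90(170) + 0.10(133) = 153.00 + 13.30 = 166.300 → 166.30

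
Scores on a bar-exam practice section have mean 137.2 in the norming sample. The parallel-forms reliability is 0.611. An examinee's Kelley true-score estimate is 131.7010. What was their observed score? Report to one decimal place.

128.2

T̂ = ρX + (1 − ρ)μ  ⇒  X = (T̂ − (1 − ρ)μ) / ρ
X = (131.7010 − 0.389 × 137.2) / 0.611 = (131.7010 − 53.3708) / 0.611 = 78.3302 / 0.611 = 128.200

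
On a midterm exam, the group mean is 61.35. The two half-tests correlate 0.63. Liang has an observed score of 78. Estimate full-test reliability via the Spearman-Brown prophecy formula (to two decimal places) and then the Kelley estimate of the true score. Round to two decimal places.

74.17

Spearman-Brown: ρ = 2r/(1 + r) = 2(0.63)/(1 + 0.63) = 1.260/1.63 = 0.7730 → 0.77
T̂ = 0.77(78) + 0.23(61.35) = 60.06 + 14.1105 = 74.171 → 74.17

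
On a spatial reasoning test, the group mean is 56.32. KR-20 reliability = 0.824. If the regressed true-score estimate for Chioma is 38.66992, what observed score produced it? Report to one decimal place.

34.9

T̂ = ρX + (1 − ρ)μ  ⇒  X = (T̂ − (1 − ρ)μ) / ρ
X = (38.66992 − 0.176 × 56.32) / 0.824 = (38.66992 − 9.91232) / 0.824 = 28.75760 / 0.824 = 34.900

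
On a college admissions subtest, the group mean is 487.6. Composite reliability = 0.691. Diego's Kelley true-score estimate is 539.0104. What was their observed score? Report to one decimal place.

562.0

T̂ = ρX + (1 − ρ)μ  ⇒  X = (T̂ − (1 − ρ)μ) / ρ
X = (539.0104 − 0.309 × 487.6) / 0.691 = (539.0104 − 150.6684) / 0.691 = 388.3420 / 0.691 = 562.000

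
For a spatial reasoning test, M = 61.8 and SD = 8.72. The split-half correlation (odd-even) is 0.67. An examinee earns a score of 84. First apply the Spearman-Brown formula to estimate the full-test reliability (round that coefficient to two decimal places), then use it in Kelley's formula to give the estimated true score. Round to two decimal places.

Spearman-Brown: ρ = 2r/(1 + r) = 2(0.67)/(1 + 0.67) = 1.340/1.67 = 0.8024 → 0.80
T̂ = 0.80(84) + 0.20(61.8) = 67.20 + 12.360 = 79.560 → 79.56

79.56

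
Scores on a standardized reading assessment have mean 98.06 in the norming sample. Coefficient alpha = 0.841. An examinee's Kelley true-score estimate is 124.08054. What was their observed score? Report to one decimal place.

129.0

T̂ = ρX + (1 − ρ)μ  ⇒  X = (T̂ − (1 − ρ)μ) / ρ
X = (124.08054 − 0.159 × 98.06) / 0.841 = (124.08054 − 15.59154) / 0.841 = 108.48900 / 0.841 = 129.000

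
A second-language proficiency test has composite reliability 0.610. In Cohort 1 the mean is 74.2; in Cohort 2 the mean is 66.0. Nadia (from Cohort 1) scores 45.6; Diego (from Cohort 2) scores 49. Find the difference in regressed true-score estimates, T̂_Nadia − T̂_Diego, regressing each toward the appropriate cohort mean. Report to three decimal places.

1.124

T̂_Nadia = 0.610(45.6) + 0.390(74.2) = 56.75400
T̂_Diego = 0.610(49) + 0.390(66.0) = 55.63000
Difference = 56.75400 − 55.63000 = 1.12400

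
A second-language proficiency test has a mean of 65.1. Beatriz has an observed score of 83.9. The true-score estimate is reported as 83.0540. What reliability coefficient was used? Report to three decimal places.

T̂ = ρX + (1 − ρ)μ  ⇒  T̂ − μ = ρ(X − μ)
ρ = (T̂ − μ)/(X − μ) = (83.0540 − 65.1) / (83.9 − 65.1) = 17.9540 / 18.8 = 0.95500

0.955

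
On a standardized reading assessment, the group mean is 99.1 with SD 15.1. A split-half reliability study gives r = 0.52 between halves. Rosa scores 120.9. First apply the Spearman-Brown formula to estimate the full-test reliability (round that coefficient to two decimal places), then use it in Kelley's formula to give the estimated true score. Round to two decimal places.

Spearman-Brown: ρ = 2r/(1 + r) = 2(0.52)/(1 + 0.52) = 1.040/1.52 = 0.6842 → 0.68
T̂ = 0.68(120.9) + 0.32(99.1) = 82.212 + 31.712 = 113.924 → 113.92

113.92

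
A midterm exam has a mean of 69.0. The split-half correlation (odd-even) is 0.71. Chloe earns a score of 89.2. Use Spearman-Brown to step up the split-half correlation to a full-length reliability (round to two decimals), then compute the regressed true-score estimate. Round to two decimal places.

Spearman-Brown: ρ = 2r/(1 + r) = 2(0.71)/(1 + 0.71) = 1.420/1.71 = 0.8304 → 0.83
T̂ = 0.83(89.2) + 0.17(69.0) = 74.036 + 11.730 = 85.766 → 85.77

85.77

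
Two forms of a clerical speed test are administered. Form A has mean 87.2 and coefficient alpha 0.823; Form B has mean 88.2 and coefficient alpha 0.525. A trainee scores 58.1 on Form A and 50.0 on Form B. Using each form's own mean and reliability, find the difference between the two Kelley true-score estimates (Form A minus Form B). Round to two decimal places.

-4.89

T̂_A = 0.823(58.1) + 0.177(87.2) = 63.2507
T̂_B = 0.525(50.0) + 0.475(88.2) = 68.1450
T̂_A − T̂_B = -4.8943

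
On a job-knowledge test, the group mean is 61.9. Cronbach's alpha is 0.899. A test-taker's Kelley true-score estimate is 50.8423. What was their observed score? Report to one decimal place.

T̂ = ρX + (1 − ρ)μ  ⇒  X = (T̂ − (1 − ρ)μ) / ρ
X = (50.8423 − 0.101 × 61.9) / 0.899 = (50.8423 − 6.2519) / 0.899 = 44.5904 / 0.899 = 49.600

49.6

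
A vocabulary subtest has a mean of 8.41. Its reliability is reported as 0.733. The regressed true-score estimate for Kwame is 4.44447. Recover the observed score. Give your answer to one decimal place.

3.0

T̂ = ρX + (1 − ρ)μ  ⇒  X = (T̂ − (1 − ρ)μ) / ρ
X = (4.44447 − 0.267 × 8.41) / 0.733 = (4.44447 − 2.24547) / 0.733 = 2.19900 / 0.733 = 3.000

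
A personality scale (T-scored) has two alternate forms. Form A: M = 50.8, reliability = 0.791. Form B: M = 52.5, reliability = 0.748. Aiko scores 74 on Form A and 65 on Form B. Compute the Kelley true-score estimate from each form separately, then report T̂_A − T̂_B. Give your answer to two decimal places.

T̂_A = 0.791(74) + 0.209(50.8) = 69.1512
T̂_B = 0.748(65) + 0.252(52.5) = 61.8500
T̂_A − T̂_B = 7.3012

7.30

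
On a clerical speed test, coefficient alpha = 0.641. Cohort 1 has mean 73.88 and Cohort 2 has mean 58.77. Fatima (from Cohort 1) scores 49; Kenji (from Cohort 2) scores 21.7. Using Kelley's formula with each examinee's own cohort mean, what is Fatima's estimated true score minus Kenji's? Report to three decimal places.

22.924

T̂_Fatima = 0.641(49) + 0.359(73.88) = 57.93192
T̂_Kenji = 0.641(21.7) + 0.359(58.77) = 35.00813
Difference = 57.93192 − 35.00813 = 22.92379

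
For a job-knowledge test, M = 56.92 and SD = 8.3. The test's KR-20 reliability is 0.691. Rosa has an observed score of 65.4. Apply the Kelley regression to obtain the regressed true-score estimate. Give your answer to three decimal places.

62.780

T̂ = 0.691(65.4) + 0.309(56.92) = 45.1914 + 17.58828 = 62.7797 → 62.780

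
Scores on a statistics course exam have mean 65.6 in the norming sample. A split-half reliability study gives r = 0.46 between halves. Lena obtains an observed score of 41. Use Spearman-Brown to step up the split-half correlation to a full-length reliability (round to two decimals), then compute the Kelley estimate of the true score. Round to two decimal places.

Spearman-Brown: ρ = 2r/(1 + r) = 2(0.46)/(1 + 0.46) = 0.920/1.46 = 0.6301 → 0.63
T̂ = 0.63(41) + 0.37(65.6) = 25.83 + 24.272 = 50.102 → 50.10

50.10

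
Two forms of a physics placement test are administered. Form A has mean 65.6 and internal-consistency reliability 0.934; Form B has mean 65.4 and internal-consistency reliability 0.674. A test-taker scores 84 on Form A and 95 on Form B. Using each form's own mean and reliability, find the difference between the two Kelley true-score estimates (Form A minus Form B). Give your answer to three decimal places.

-2.565

T̂_A = 0.934(84) + 0.066(65.6) = 82.78560
T̂_B = 0.674(95) + 0.326(65.4) = 85.35040
T̂_A − T̂_B = -2.56480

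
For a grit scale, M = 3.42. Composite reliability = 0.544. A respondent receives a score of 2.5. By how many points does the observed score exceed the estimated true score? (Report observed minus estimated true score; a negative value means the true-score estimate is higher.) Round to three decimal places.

-0.420

T̂ = ρX + (1 − ρ)μ
  = 0.544 × 2.5 + 0.456 × 3.42
  = 1.3600 + 1.55952
  = 2.91952
  ≈ 2.9195
X − T̂ = 2.5 − 2.9195 = -0.4195 → -0.420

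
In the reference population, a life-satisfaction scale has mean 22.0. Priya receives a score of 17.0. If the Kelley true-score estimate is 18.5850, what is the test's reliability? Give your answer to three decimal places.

T̂ = ρX + (1 − ρ)μ  ⇒  T̂ − μ = ρ(X − μ)
ρ = (T̂ − μ)/(X − μ) = (18.5850 − 22.0) / (17.0 − 22.0) = -3.4150 / -5.0 = 0.68300

0.683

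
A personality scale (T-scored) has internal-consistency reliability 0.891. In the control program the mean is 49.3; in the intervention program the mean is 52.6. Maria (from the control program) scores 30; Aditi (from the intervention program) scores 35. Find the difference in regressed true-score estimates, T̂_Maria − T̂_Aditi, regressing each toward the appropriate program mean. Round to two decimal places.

-4.81

T̂_Maria = 0.891(30) + 0.109(49.3) = 32.1037
T̂_Aditi = 0.891(35) + 0.109(52.6) = 36.9184
Difference = 32.1037 − 36.9184 = -4.8147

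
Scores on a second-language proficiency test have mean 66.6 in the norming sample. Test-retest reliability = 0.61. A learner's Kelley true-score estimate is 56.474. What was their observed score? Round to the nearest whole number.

50

T̂ = ρX + (1 − ρ)μ  ⇒  X = (T̂ − (1 − ρ)μ) / ρ
X = (56.474 − 0.39 × 66.6) / 0.61 = (56.474 − 25.974) / 0.61 = 30.500 / 0.61 = 50.00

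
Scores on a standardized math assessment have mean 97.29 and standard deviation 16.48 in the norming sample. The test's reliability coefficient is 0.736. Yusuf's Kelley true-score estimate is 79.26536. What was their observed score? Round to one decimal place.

T̂ = ρX + (1 − ρ)μ  ⇒  X = (T̂ − (1 − ρ)μ) / ρ
X = (79.26536 − 0.264 × 97.29) / 0.736 = (79.26536 − 25.68456) / 0.736 = 53.58080 / 0.736 = 72.800

72.8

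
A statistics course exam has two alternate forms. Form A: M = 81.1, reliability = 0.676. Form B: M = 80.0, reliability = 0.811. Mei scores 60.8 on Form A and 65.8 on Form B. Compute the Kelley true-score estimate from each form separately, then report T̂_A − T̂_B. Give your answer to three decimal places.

T̂_A = 0.676(60.8) + 0.324(81.1) = 67.37720
T̂_B = 0.811(65.8) + 0.189(80.0) = 68.48380
T̂_A − T̂_B = -1.10660

-1.107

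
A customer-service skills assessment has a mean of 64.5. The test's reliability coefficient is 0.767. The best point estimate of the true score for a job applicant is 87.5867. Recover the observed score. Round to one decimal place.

94.6

T̂ = ρX + (1 − ρ)μ  ⇒  X = (T̂ − (1 − ρ)μ) / ρ
X = (87.5867 − 0.233 × 64.5) / 0.767 = (87.5867 − 15.0285) / 0.767 = 72.5582 / 0.767 = 94.600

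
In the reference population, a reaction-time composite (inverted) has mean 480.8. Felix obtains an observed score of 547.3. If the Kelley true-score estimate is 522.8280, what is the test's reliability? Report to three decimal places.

T̂ = ρX + (1 − ρ)μ  ⇒  T̂ − μ = ρ(X − μ)
ρ = (T̂ − μ)/(X − μ) = (522.8280 − 480.8) / (547.3 − 480.8) = 42.0280 / 66.5 = 0.63200

0.632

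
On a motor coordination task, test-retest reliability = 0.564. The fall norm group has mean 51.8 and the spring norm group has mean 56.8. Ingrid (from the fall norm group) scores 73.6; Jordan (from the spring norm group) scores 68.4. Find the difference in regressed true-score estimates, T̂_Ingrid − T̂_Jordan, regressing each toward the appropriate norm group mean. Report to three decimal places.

0.753

T̂_Ingrid = 0.564(73.6) + 0.436(51.8) = 64.09520
T̂_Jordan = 0.564(68.4) + 0.436(56.8) = 63.34240
Difference = 64.09520 − 63.34240 = 0.75280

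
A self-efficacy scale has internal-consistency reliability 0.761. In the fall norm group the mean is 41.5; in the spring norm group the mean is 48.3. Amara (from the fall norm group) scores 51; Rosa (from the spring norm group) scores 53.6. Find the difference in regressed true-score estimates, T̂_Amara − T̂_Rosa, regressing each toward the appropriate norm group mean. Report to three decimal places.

-3.604

T̂_Amara = 0.761(51) + 0.239(41.5) = 48.72950
T̂_Rosa = 0.761(53.6) + 0.239(48.3) = 52.33330
Difference = 48.72950 − 52.33330 = -3.60380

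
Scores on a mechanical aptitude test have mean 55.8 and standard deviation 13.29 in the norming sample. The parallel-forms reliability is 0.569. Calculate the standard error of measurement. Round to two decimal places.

8.72

SEM = SD · √(1 − ρ) = 13.29 × √0.431 = 13.29 × 0.6565 = 8.725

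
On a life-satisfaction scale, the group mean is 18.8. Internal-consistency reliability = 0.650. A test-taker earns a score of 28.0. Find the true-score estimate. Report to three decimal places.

24.780

T̂ = 0.650(28.0) + 0.350(18.8) = 18.2000 + 6.5800 = 24.7800 → 24.780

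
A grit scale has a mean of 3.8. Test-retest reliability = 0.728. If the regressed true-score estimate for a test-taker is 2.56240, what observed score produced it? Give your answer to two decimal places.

T̂ = ρX + (1 − ρ)μ  ⇒  X = (T̂ − (1 − ρ)μ) / ρ
X = (2.56240 − 0.272 × 3.8) / 0.728 = (2.56240 − 1.0336) / 0.728 = 1.52880 / 0.728 = 2.1000

2.10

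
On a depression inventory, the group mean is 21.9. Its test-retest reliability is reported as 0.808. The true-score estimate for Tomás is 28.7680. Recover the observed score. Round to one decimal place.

30.4

T̂ = ρX + (1 − ρ)μ  ⇒  X = (T̂ − (1 − ρ)μ) / ρ
X = (28.7680 − 0.192 × 21.9) / 0.808 = (28.7680 − 4.2048) / 0.808 = 24.5632 / 0.808 = 30.400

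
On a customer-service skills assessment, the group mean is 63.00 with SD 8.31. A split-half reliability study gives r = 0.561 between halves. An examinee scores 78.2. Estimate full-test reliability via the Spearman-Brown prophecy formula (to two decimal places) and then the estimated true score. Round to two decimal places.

Spearman-Brown: ρ = 2r/(1 + r) = 2(0.561)/(1 + 0.561) = 1.1220/1.561 = 0.7188 → 0.72
T̂ = 0.72(78.2) + 0.28(63.00) = 56.304 + 17.6400 = 73.944 → 73.94

73.94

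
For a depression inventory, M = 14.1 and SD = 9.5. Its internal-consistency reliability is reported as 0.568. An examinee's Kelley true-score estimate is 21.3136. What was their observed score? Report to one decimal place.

26.8

T̂ = ρX + (1 − ρ)μ  ⇒  X = (T̂ − (1 − ρ)μ) / ρ
X = (21.3136 − 0.432 × 14.1) / 0.568 = (21.3136 − 6.0912) / 0.568 = 15.2224 / 0.568 = 26.800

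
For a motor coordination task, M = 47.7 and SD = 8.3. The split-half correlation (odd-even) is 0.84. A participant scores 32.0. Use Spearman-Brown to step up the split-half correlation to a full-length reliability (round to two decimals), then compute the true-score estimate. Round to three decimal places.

Spearman-Brown: ρ = 2r/(1 + r) = 2(0.84)/(1 + 0.84) = 1.680/1.84 = 0.9130 → 0.91
Regress the observed score toward the mean by the unreliability: T̂ = 0.91·32.0 + 0.09·47.7 = 29.120 + 4.293 = 33.4130.

33.413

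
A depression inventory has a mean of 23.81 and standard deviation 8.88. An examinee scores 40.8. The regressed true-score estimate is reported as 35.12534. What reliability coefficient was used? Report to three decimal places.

0.666

T̂ = ρX + (1 − ρ)μ  ⇒  T̂ − μ = ρ(X − μ)
ρ = (T̂ − μ)/(X − μ) = (35.12534 − 23.81) / (40.8 − 23.81) = 11.31534 / 16.99 = 0.66600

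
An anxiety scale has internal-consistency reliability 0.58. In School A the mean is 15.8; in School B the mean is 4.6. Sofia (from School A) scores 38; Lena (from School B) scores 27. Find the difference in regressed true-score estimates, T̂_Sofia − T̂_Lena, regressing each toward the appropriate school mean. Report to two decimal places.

11.08

T̂_Sofia = 0.58(38) + 0.42(15.8) = 28.6760
T̂_Lena = 0.58(27) + 0.42(4.6) = 17.5920
Difference = 28.6760 − 17.5920 = 11.0840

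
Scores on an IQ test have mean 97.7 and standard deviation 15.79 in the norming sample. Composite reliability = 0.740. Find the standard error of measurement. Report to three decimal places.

SEM = SD · √(1 − ρ) = 15.79 × √0.260 = 15.79 × 0.5099 = 8.0514

8.051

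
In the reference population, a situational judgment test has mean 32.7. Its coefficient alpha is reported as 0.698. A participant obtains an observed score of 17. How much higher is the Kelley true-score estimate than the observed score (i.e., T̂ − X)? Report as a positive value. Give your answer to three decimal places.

4.741

T̂ = ρX + (1 − ρ)μ
  = 0.698 × 17 + 0.302 × 32.7
  = 11.866 + 9.8754
  = 21.74140
  ≈ 21.7414
T̂ − X = 21.7414 − 17 = 4.7414 → 4.741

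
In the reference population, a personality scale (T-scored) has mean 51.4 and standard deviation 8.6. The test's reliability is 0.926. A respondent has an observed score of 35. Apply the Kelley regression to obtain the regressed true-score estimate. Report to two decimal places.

36.21

T̂ = ρX + (1 − ρ)μ
  = 0.926 × 35 + 0.074 × 51.4
  = 32.410 + 3.8036
  = 36.214
  ≈ 36.21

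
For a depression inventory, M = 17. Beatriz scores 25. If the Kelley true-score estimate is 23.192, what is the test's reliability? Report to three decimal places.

T̂ = ρX + (1 − ρ)μ  ⇒  T̂ − μ = ρ(X − μ)
ρ = (T̂ − μ)/(X − μ) = (23.192 − 17) / (25 − 17) = 6.192 / 8.0 = 0.77400

0.774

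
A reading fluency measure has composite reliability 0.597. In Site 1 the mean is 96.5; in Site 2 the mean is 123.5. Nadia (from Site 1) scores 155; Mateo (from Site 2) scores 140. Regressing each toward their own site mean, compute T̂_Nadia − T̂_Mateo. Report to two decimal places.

T̂_Nadia = 0.597(155) + 0.403(96.5) = 131.4245
T̂_Mateo = 0.597(140) + 0.403(123.5) = 133.3505
Difference = 131.4245 − 133.3505 = -1.9260

-1.93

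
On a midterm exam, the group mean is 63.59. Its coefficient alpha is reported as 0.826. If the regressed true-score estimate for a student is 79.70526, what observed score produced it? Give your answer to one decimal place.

T̂ = ρX + (1 − ρ)μ  ⇒  X = (T̂ − (1 − ρ)μ) / ρ
X = (79.70526 − 0.174 × 63.59) / 0.826 = (79.70526 − 11.06466) / 0.826 = 68.64060 / 0.826 = 83.100

83.1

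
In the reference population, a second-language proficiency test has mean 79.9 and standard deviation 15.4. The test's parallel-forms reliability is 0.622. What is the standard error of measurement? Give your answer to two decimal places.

9.47

SEM = SD · √(1 − ρ) = 15.4 × √0.378 = 15.4 × 0.6148 = 9.468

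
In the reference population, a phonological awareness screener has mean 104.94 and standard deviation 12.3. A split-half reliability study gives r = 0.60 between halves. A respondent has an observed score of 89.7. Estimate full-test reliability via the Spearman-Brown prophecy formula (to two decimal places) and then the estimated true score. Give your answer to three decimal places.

93.510

Spearman-Brown: ρ = 2r/(1 + r) = 2(0.60)/(1 + 0.60) = 1.200/1.60 = 0.7500 → 0.75
T̂ = ρX + (1 − ρ)μ
  = 0.75 × 89.7 + 0.25 × 104.94
  = 67.275 + 26.2350
  = 93.5100
  ≈ 93.510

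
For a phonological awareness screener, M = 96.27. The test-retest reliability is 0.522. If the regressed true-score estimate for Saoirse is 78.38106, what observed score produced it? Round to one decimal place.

62.0

T̂ = ρX + (1 − ρ)μ  ⇒  X = (T̂ − (1 − ρ)μ) / ρ
X = (78.38106 − 0.478 × 96.27) / 0.522 = (78.38106 − 46.01706) / 0.522 = 32.36400 / 0.522 = 62.000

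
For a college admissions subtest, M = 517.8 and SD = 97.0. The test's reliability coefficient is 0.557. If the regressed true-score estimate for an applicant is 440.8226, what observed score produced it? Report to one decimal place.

T̂ = ρX + (1 − ρ)μ  ⇒  X = (T̂ − (1 − ρ)μ) / ρ
X = (440.8226 − 0.443 × 517.8) / 0.557 = (440.8226 − 229.3854) / 0.557 = 211.4372 / 0.557 = 379.600

379.6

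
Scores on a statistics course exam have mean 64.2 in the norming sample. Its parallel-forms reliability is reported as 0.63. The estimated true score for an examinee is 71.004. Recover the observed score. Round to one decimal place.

75.0

T̂ = ρX + (1 − ρ)μ  ⇒  X = (T̂ − (1 − ρ)μ) / ρ
X = (71.004 − 0.37 × 64.2) / 0.63 = (71.004 − 23.754) / 0.63 = 47.250 / 0.63 = 75.000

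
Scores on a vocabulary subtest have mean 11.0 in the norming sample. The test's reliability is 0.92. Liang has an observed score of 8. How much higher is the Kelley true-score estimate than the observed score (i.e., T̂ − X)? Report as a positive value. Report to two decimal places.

0.24

Regress the observed score toward the mean by the unreliability: T̂ = 0.92·8 + 0.08·11.0 = 7.36 + 0.880 = 8.2400.
T̂ − X = 8.240 − 8 = 0.240 → 0.24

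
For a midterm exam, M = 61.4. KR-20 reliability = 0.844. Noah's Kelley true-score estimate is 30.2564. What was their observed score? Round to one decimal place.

24.5

T̂ = ρX + (1 − ρ)μ  ⇒  X = (T̂ − (1 − ρ)μ) / ρ
X = (30.2564 − 0.156 × 61.4) / 0.844 = (30.2564 − 9.5784) / 0.844 = 20.6780 / 0.844 = 24.500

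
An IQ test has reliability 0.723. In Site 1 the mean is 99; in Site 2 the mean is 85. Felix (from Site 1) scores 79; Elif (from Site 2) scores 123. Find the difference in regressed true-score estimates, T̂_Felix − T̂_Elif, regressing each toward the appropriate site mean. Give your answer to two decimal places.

-27.93

T̂_Felix = 0.723(79) + 0.277(99) = 84.5400
T̂_Elif = 0.723(123) + 0.277(85) = 112.4740
Difference = 84.5400 − 112.4740 = -27.9340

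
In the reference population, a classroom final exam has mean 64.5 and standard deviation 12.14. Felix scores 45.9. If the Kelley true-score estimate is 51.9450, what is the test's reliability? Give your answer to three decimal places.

0.675

T̂ = ρX + (1 − ρ)μ  ⇒  T̂ − μ = ρ(X − μ)
ρ = (T̂ − μ)/(X − μ) = (51.9450 − 64.5) / (45.9 − 64.5) = -12.5550 / -18.6 = 0.67500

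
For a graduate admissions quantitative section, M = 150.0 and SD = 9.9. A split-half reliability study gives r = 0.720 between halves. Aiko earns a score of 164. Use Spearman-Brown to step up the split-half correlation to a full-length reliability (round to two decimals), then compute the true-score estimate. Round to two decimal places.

Spearman-Brown: ρ = 2r/(1 + r) = 2(0.720)/(1 + 0.720) = 1.4400/1.720 = 0.8372 → 0.84
T̂ = 0.84(164) + 0.16(150.0) = 137.76 + 24.000 = 161.760 → 161.76

161.76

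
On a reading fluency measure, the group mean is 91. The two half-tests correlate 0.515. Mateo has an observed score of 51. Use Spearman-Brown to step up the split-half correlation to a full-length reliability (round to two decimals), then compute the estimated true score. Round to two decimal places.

Spearman-Brown: ρ = 2r/(1 + r) = 2(0.515)/(1 + 0.515) = 1.0300/1.515 = 0.6799 → 0.68
T̂ = ρX + (1 − ρ)μ
  = 0.68 × 51 + 0.32 × 91
  = 34.68 + 29.12
  = 63.800
  ≈ 63.80

63.80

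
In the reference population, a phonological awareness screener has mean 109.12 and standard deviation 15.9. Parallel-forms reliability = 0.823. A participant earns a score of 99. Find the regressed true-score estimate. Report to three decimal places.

T̂ = 0.823(99) + 0.177(109.12) = 81.477 + 19.31424 = 100.7912 → 100.791

100.791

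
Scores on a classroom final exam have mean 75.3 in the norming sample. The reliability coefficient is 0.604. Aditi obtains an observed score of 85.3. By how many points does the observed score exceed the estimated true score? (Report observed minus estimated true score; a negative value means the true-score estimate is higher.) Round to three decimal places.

3.960

Kelley's formula gives T̂ = 0.604·85.3 + 0.396·75.3 = 51.5212 + 29.8188 = 81.34000.
X − T̂ = 85.3 − 81.3400 = 3.9600 → 3.960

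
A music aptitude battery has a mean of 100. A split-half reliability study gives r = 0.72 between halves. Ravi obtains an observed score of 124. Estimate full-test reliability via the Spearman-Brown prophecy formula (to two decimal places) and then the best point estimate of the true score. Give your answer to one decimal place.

120.2

Spearman-Brown: ρ = 2r/(1 + r) = 2(0.72)/(1 + 0.72) = 1.440/1.72 = 0.8372 → 0.84
T̂ = 0.84(124) + 0.16(100) = 104.16 + 16.00 = 120.16 → 120.2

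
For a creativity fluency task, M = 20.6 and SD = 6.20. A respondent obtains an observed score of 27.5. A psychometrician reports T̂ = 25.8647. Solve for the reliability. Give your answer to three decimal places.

0.763

T̂ = ρX + (1 − ρ)μ  ⇒  T̂ − μ = ρ(X − μ)
ρ = (T̂ − μ)/(X − μ) = (25.8647 − 20.6) / (27.5 − 20.6) = 5.2647 / 6.9 = 0.76300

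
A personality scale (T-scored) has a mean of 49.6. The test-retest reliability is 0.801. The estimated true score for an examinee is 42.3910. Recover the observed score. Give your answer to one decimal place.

T̂ = ρX + (1 − ρ)μ  ⇒  X = (T̂ − (1 − ρ)μ) / ρ
X = (42.3910 − 0.199 × 49.6) / 0.801 = (42.3910 − 9.8704) / 0.801 = 32.5206 / 0.801 = 40.600

40.6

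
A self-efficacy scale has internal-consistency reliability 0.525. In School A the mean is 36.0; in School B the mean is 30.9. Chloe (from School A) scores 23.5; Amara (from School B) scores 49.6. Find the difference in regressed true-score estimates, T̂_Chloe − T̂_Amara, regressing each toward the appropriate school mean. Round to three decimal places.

-11.280

T̂_Chloe = 0.525(23.5) + 0.475(36.0) = 29.43750
T̂_Amara = 0.525(49.6) + 0.475(30.9) = 40.71750
Difference = 29.43750 − 40.71750 = -11.28000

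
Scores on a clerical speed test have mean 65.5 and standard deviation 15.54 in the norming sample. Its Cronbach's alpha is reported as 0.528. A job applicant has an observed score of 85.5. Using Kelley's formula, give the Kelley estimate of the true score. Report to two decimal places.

Kelley's formula gives T̂ = 0.528·85.5 + 0.472·65.5 = 45.1440 + 30.9160 = 76.060.

76.06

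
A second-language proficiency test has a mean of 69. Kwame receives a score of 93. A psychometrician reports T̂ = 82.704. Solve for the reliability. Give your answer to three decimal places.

0.571

T̂ = ρX + (1 − ρ)μ  ⇒  T̂ − μ = ρ(X − μ)
ρ = (T̂ − μ)/(X − μ) = (82.704 − 69) / (93 − 69) = 13.704 / 24.0 = 0.57100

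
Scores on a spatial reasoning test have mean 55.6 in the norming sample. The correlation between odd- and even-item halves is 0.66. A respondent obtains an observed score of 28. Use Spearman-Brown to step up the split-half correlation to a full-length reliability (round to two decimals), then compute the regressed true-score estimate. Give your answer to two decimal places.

33.52

Spearman-Brown: ρ = 2r/(1 + r) = 2(0.66)/(1 + 0.66) = 1.320/1.66 = 0.7952 → 0.80
T̂ = ρX + (1 − ρ)μ
  = 0.80 × 28 + 0.20 × 55.6
  = 22.40 + 11.120
  = 33.520
  ≈ 33.52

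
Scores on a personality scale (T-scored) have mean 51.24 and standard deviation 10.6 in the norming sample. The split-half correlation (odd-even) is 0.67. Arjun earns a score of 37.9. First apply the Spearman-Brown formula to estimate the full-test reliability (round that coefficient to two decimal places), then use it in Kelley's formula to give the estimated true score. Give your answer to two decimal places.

Spearman-Brown: ρ = 2r/(1 + r) = 2(0.67)/(1 + 0.67) = 1.340/1.67 = 0.8024 → 0.80
T̂ = 0.80(37.9) + 0.20(51.24) = 30.320 + 10.2480 = 40.568 → 40.57

40.57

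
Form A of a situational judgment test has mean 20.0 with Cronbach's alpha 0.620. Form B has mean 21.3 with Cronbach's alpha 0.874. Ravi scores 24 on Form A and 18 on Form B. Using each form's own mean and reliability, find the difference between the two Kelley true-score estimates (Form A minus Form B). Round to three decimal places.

T̂_A = 0.620(24) + 0.380(20.0) = 22.48000
T̂_B = 0.874(18) + 0.126(21.3) = 18.41580
T̂_A − T̂_B = 4.06420

4.064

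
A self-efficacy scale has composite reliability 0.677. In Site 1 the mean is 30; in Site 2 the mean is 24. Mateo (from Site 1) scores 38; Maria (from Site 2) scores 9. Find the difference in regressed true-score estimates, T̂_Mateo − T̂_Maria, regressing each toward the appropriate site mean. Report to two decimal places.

21.57

T̂_Mateo = 0.677(38) + 0.323(30) = 35.4160
T̂_Maria = 0.677(9) + 0.323(24) = 13.8450
Difference = 35.4160 − 13.8450 = 21.5710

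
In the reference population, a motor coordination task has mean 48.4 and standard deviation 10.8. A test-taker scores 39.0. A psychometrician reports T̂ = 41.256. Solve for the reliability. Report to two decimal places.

T̂ = ρX + (1 − ρ)μ  ⇒  T̂ − μ = ρ(X − μ)
ρ = (T̂ − μ)/(X − μ) = (41.256 − 48.4) / (39.0 − 48.4) = -7.144 / -9.4 = 0.7600

0.76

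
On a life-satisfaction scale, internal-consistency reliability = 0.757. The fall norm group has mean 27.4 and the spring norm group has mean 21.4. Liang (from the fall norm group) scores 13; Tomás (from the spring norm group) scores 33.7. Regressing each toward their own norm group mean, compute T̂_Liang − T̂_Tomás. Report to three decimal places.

T̂_Liang = 0.757(13) + 0.243(27.4) = 16.49920
T̂_Tomás = 0.757(33.7) + 0.243(21.4) = 30.71110
Difference = 16.49920 − 30.71110 = -14.21190

-14.212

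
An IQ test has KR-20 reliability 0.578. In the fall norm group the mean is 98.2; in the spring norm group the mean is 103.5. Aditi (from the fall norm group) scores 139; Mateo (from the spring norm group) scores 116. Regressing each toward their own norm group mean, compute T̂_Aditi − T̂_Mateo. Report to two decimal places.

T̂_Aditi = 0.578(139) + 0.422(98.2) = 121.7824
T̂_Mateo = 0.578(116) + 0.422(103.5) = 110.7250
Difference = 121.7824 − 110.7250 = 11.0574

11.06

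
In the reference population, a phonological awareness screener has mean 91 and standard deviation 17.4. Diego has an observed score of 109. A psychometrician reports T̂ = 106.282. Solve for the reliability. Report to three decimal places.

0.849

T̂ = ρX + (1 − ρ)μ  ⇒  T̂ − μ = ρ(X − μ)
ρ = (T̂ − μ)/(X − μ) = (106.282 − 91) / (109 − 91) = 15.282 / 18.0 = 0.84900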